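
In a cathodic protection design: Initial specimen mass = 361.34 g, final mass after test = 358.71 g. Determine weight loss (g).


Weight loss = initial − final
WL = 361.34 − 358.71 = 2.63 g

2.63 g


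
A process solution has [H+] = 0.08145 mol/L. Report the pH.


pH = −log10[H+]
pH = −log10(0.08145) = 1.09

1.09


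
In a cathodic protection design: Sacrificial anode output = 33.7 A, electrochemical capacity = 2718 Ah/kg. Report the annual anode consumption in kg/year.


Annual consumption = current * hours per year / capacity
Rate = 33.7 * 8760 / 2718 = 108.6 kg/year

108.6 kg/year


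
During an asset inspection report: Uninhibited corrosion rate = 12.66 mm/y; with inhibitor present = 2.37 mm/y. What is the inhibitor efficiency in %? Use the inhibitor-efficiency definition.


Apply the inhibitor-efficiency definition: IE = (CR_blank − CR_inh)/CR_blank × 100
IE = (12.66 − 2.37) / 12.66 × 100
IE = 10.29 / 12.66 × 100 = 81.3 %

81.3 %


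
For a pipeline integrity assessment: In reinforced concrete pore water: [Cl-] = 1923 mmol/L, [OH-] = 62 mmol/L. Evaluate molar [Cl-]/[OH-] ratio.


Threshold parameter = [Cl-] / [OH-] (molar basis; both in mmol/L, so units cancel)
Ratio = 1923 / 62 = 31.02

31.02


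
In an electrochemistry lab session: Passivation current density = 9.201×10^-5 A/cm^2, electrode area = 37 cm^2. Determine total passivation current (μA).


I = i_pass * A, then convert A → μA (×10^6)
I = 9.201×10^-5 * 37 * 10^6 = 3404.37 μA

3404.37 μA


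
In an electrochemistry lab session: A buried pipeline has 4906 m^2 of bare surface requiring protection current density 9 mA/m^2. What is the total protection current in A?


I = area * current density, then convert mA → A (÷1000)
I = 4906 * 9 / 1000 = 44.15 A

44.15 A


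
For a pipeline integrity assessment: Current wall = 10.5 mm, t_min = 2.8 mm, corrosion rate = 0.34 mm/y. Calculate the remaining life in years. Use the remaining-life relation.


Apply the remaining-life relation: RL = (t_current − t_min) / CR
RL = (10.5 − 2.8) / 0.34 = 7.7 / 0.34 = 22.6 years

22.6 years


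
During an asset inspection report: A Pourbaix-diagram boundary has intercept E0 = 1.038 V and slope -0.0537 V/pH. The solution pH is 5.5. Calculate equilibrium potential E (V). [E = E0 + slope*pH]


Apply the Pourbaix line equation: E = E0 + slope*pH
E = 1.038 + (-0.0537)*5.5 = 1.038 + (-0.29535) = 0.74265 V
Rounded to 3 decimal places: E = 0.743 V

0.743 V


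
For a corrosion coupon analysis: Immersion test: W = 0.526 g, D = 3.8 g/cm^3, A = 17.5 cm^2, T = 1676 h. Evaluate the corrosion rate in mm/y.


Apply the mm/y weight-loss relation: CR = 87600 * W / (D * A * T)
Numerator: 87600 * 0.526 = 46077.6
Denominator: 3.8 * 17.5 * 1676 = 111454.0
CR = 46077.6 / 111454.0 = 0.4134 mm/y

0.4134 mm/y


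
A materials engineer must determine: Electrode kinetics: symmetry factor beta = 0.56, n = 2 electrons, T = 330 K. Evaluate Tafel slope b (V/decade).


Apply the Tafel slope relation: b = 2.303*R*T/(beta*n*F)
Numerator: 2.303 * 8.314 * 330 = 6318.56
Denominator: 0.56 * 2 * 96485 = 108063.2
b = 6318.56 / 108063.2 = 0.058 V/decade

0.058 V/decade


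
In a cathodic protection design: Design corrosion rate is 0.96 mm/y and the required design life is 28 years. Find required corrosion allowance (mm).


Corrosion allowance = CR × design life
CA = 0.96 * 28 = 26.88 mm

26.88 mm


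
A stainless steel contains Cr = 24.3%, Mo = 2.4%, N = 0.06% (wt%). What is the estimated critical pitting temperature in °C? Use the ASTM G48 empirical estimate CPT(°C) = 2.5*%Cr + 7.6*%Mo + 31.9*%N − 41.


Apply the ASTM G48 empirical CPT estimate: CPT(°C) = 2.5*%Cr + 7.6*%Mo + 31.9*%N − 41
2.5*24.3 = 60.75; 7.6*2.4 = 18.24; 31.9*0.06 = 1.914
CPT = 60.75 + 18.24 + 1.914 − 41 = 39.904 °C
Rounded to 0.1 °C: CPT ≈ 39.9 °C

39.9 °C


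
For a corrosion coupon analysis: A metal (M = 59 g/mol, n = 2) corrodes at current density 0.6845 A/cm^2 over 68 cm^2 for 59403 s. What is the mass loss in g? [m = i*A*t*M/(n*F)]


Apply Faraday's law: m = i*A*t*M / (n*F)
Total charge passed Q = i*A*t = 0.6845*68*59403 = 2764972.038 C
m = Q*M/(n*F) = 2764972.038*59/(2*96485) = 845.3819 g

845.3819 g


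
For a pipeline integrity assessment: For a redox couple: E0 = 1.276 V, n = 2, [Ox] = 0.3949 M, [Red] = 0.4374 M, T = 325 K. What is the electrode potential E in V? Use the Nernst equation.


Apply the Nernst equation: E = E0 + (RT/nF)*ln([Ox]/[Red])
Step 1: RT/nF = 8.314*325/(2*96485) = 0.01400244 V
Step 2: [Ox]/[Red] = 0.3949/0.4374 = 0.902835
Step 3: ln(0.902835) = -0.102215
Step 4: correction = 0.01400244 * -0.102215 = -0.0014 V
E = 1.276 + -0.0014 = 1.2746 V

1.2746 V


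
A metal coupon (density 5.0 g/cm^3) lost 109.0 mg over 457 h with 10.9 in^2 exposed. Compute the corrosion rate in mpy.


Apply the mpy weight-loss relation: CR = 534 * W / (D * A * T)
Numerator: 534 * 109.0 = 58206.0
Denominator: 5.0 * 10.9 * 457 = 24906.5
CR = 58206.0 / 24906.5 = 2.337 mpy

2.337 mpy


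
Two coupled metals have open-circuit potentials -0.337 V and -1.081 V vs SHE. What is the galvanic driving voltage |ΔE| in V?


Driving voltage is the absolute potential difference.
|ΔE| = |-0.337 − (-1.081)| = 0.744 V

0.744 V


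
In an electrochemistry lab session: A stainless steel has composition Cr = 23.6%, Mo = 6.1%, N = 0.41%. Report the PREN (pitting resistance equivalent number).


Apply the PREN formula: PREN = Cr + 3.3*Mo + 16*N
PREN = 23.6 + 3.3*6.1 + 16*0.41
PREN = 23.6 + 20.13 + 6.56 = 50.29

50.29


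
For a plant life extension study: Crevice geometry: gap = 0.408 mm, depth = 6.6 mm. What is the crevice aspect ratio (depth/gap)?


Aspect ratio = depth / gap
Ratio = 6.6 / 0.408 = 16.2

16.2


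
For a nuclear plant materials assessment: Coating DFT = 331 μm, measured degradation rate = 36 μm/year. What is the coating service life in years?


Service life = thickness / degradation rate
Life = 331 / 36 = 9.2 years

9.2 years


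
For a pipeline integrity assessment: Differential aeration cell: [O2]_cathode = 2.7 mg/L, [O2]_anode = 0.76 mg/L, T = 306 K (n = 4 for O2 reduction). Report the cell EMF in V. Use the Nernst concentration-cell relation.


Apply the Nernst concentration-cell relation: E = (RT/nF)*ln(C_cathode/C_anode)
RT/nF = 8.314*306/(4*96485) = 0.00659192 V
ln(2.7/0.76) = 1.26769
E = 0.00659192 * 1.26769 = 0.00836 V

0.00836 V


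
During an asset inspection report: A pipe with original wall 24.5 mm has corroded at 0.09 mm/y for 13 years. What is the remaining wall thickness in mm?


Remaining wall = original − CR × time
t = 24.5 − 0.09*13 = 24.5 − 1.17 = 23.33 mm

23.33 mm


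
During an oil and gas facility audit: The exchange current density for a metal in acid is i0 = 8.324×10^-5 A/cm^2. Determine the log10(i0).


i0 = 8.324×10^-5 A/cm^2
log10(i0) = -4.08

-4.08


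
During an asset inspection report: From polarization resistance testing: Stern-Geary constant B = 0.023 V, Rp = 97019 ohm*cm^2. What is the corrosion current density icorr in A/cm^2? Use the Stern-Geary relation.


Apply the Stern-Geary relation: icorr = B / Rp
icorr = 0.023 / 97019 = 2.371×10^-7 A/cm^2

2.371×10^-7 A/cm^2


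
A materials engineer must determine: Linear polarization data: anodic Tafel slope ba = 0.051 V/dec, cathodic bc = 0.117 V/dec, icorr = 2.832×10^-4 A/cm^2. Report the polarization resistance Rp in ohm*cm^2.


Apply the Stern-Geary equation: Rp = ba*bc / (2.303*icorr*(ba+bc))
ba*bc = 0.051*0.117 = 0.005967
ba+bc = 0.168; 2.303*icorr*(ba+bc) = 2.303*2.832×10^-4*0.168 = 1.0957121×10^-4
Rp = 0.005967 / 1.0957121×10^-4 = 54.46 ohm*cm^2

54.46 ohm*cm^2


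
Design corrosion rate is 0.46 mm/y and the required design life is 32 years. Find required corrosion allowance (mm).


Corrosion allowance = CR × design life
CA = 0.46 * 32 = 14.72 mm

14.72 mm


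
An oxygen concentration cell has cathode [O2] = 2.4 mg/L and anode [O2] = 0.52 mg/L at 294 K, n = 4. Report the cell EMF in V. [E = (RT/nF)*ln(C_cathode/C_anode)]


Apply the Nernst concentration-cell relation: E = (RT/nF)*ln(C_cathode/C_anode)
RT/nF = 8.314*294/(4*96485) = 0.00633341 V
ln(2.4/0.52) = 1.5294
E = 0.00633341 * 1.5294 = 0.00969 V

0.00969 V


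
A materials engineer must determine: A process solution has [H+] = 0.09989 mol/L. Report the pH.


pH = −log10[H+]
pH = −log10(0.09989) = 1.0

1.0


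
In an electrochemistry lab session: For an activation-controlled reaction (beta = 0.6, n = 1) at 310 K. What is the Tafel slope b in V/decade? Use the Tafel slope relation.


Apply the Tafel slope relation: b = 2.303*R*T/(beta*n*F)
Numerator: 2.303 * 8.314 * 310 = 5935.61
Denominator: 0.6 * 1 * 96485 = 57891.0
b = 5935.61 / 57891.0 = 0.1025 V/decade

0.1025 V/decade


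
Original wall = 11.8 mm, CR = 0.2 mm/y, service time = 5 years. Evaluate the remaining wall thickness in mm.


Remaining wall = original − CR × time
t = 11.8 − 0.2*5 = 11.8 − 1.0 = 10.8 mm

10.8 mm


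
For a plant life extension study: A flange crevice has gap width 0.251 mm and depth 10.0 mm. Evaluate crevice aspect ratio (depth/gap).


Aspect ratio = depth / gap
Ratio = 10.0 / 0.251 = 39.8

39.8


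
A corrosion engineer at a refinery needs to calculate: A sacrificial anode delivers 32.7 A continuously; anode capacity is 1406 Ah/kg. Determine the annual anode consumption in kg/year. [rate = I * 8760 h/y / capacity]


Annual consumption = current * hours per year / capacity
Rate = 32.7 * 8760 / 1406 = 203.7 kg/year

203.7 kg/year


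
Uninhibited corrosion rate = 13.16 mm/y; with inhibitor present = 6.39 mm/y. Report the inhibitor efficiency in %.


Apply the inhibitor-efficiency definition: IE = (CR_blank − CR_inh)/CR_blank × 100
IE = (13.16 − 6.39) / 13.16 × 100
IE = 6.77 / 13.16 × 100 = 51.4 %

51.4 %


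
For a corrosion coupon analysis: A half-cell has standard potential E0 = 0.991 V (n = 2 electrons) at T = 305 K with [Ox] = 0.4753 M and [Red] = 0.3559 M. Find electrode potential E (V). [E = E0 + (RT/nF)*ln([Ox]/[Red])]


Apply the Nernst equation: E = E0 + (RT/nF)*ln([Ox]/[Red])
Step 1: RT/nF = 8.314*305/(2*96485) = 0.01314075 V
Step 2: [Ox]/[Red] = 0.4753/0.3559 = 1.335487
Step 3: ln(1.335487) = 0.289296
Step 4: correction = 0.01314075 * 0.289296 = 0.0038 V
E = 0.991 + 0.0038 = 0.9948 V

0.9948 V


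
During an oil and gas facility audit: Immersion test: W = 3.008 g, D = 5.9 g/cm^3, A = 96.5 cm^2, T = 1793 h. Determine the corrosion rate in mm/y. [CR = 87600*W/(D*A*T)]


Apply the mm/y weight-loss relation: CR = 87600 * W / (D * A * T)
Numerator: 87600 * 3.008 = 263500.8
Denominator: 5.9 * 96.5 * 1793 = 1020844.55
CR = 263500.8 / 1020844.55 = 0.25812 mm/y

0.25812 mm/y


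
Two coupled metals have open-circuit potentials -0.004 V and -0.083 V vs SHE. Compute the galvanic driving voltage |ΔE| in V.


Driving voltage is the absolute potential difference.
|ΔE| = |-0.004 − (-0.083)| = 0.079 V

0.079 V


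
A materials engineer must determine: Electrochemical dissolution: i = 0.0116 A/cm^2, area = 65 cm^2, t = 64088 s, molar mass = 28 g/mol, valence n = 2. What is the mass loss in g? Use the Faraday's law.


Apply Faraday's law: m = i*A*t*M / (n*F)
Total charge passed Q = i*A*t = 0.0116*65*64088 = 48322.352 C
m = Q*M/(n*F) = 48322.352*28/(2*96485) = 7.012 g

7.012 g


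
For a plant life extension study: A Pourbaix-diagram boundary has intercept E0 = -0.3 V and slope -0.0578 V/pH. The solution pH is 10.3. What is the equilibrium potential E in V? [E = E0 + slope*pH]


Apply the Pourbaix line equation: E = E0 + slope*pH
E = -0.3 + (-0.0578)*10.3 = -0.3 + (-0.59534) = -0.89534 V
Rounded to 3 decimal places: E = -0.895 V

-0.895 V


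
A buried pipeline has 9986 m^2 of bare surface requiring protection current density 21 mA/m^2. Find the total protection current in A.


I = area * current density, then convert mA → A (÷1000)
I = 9986 * 21 / 1000 = 209.71 A

209.71 A


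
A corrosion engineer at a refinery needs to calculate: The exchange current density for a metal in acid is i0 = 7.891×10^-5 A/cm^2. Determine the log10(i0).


i0 = 7.891×10^-5 A/cm^2
log10(i0) = -4.103

-4.103


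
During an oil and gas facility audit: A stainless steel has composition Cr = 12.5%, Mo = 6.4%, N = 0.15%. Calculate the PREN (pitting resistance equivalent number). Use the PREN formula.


Apply the PREN formula: PREN = Cr + 3.3*Mo + 16*N
PREN = 12.5 + 3.3*6.4 + 16*0.15
PREN = 12.5 + 21.12 + 2.4 = 36.02

36.02


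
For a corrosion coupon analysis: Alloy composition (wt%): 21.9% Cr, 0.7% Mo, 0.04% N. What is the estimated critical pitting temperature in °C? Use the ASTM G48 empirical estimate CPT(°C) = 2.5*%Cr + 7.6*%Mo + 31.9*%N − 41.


Apply the ASTM G48 empirical CPT estimate: CPT(°C) = 2.5*%Cr + 7.6*%Mo + 31.9*%N − 41
2.5*21.9 = 54.75; 7.6*0.7 = 5.32; 31.9*0.04 = 1.276
CPT = 54.75 + 5.32 + 1.276 − 41 = 20.346 °C
Rounded to 0.1 °C: CPT ≈ 20.3 °C

20.3 °C


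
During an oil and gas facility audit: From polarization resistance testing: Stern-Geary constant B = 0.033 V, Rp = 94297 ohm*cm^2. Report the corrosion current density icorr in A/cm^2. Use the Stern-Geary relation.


Apply the Stern-Geary relation: icorr = B / Rp
icorr = 0.033 / 94297 = 3.5×10^-7 A/cm^2

3.5×10^-7 A/cm^2


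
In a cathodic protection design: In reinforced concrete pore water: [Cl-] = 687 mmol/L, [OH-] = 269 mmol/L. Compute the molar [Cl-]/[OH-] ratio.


Threshold parameter = [Cl-] / [OH-] (molar basis; both in mmol/L, so units cancel)
Ratio = 687 / 269 = 2.55

2.55


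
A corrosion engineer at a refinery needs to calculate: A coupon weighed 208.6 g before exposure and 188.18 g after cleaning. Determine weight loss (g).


Weight loss = initial − final
WL = 208.6 − 188.18 = 20.42 g

20.42 g


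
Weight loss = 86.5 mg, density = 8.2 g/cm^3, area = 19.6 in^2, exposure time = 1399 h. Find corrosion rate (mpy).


Apply the mpy weight-loss relation: CR = 534 * W / (D * A * T)
Numerator: 534 * 86.5 = 46191.0
Denominator: 8.2 * 19.6 * 1399 = 224847.28
CR = 46191.0 / 224847.28 = 0.205 mpy

0.205 mpy


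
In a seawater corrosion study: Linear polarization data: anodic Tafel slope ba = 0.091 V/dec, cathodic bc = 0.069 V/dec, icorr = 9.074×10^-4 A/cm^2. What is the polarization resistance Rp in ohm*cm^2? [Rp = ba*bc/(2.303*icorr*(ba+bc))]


Apply the Stern-Geary equation: Rp = ba*bc / (2.303*icorr*(ba+bc))
ba*bc = 0.091*0.069 = 0.006279
ba+bc = 0.16; 2.303*icorr*(ba+bc) = 2.303*9.074×10^-4*0.16 = 3.3435875×10^-4
Rp = 0.006279 / 3.3435875×10^-4 = 18.8 ohm*cm^2

18.8 ohm*cm^2


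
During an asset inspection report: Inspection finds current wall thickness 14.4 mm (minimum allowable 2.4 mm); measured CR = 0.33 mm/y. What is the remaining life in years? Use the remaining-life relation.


Apply the remaining-life relation: RL = (t_current − t_min) / CR
RL = (14.4 − 2.4) / 0.33 = 12.0 / 0.33 = 36.4 years

36.4 years


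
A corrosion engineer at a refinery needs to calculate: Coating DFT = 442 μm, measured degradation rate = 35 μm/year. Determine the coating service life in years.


Service life = thickness / degradation rate
Life = 442 / 35 = 12.6 years

12.6 years


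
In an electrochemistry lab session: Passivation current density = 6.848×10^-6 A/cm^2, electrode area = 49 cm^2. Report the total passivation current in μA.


I = i_pass * A, then convert A → μA (×10^6)
I = 6.848×10^-6 * 49 * 10^6 = 335.55 μA

335.55 μA


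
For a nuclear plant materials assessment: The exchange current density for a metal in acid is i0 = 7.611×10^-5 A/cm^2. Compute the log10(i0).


i0 = 7.611×10^-5 A/cm^2
log10(i0) = -4.119

-4.119


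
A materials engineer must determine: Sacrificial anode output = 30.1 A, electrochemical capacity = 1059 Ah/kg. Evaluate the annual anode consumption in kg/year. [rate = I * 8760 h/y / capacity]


Annual consumption = current * hours per year / capacity
Rate = 30.1 * 8760 / 1059 = 249.0 kg/year

249.0 kg/year


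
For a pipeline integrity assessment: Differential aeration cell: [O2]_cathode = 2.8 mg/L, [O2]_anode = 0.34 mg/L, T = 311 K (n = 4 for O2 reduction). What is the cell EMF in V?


Apply the Nernst concentration-cell relation: E = (RT/nF)*ln(C_cathode/C_anode)
RT/nF = 8.314*311/(4*96485) = 0.00669963 V
ln(2.8/0.34) = 2.10843
E = 0.00669963 * 2.10843 = 0.01413 V

0.01413 V


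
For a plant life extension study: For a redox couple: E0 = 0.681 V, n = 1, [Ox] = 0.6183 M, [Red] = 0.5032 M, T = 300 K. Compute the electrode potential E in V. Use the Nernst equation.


Apply the Nernst equation: E = E0 + (RT/nF)*ln([Ox]/[Red])
Step 1: RT/nF = 8.314*300/(1*96485) = 0.02585065 V
Step 2: [Ox]/[Red] = 0.6183/0.5032 = 1.228736
Step 3: ln(1.228736) = 0.205986
Step 4: correction = 0.02585065 * 0.205986 = 0.0053 V
E = 0.681 + 0.0053 = 0.6863 V

0.6863 V


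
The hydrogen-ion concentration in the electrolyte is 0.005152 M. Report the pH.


pH = −log10[H+]
pH = −log10(0.005152) = 2.29

2.29


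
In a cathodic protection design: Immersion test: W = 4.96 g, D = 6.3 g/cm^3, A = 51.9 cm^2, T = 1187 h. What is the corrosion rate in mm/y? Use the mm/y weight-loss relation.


Apply the mm/y weight-loss relation: CR = 87600 * W / (D * A * T)
Numerator: 87600 * 4.96 = 434496.0
Denominator: 6.3 * 51.9 * 1187 = 388113.39
CR = 434496.0 / 388113.39 = 1.119508 mm/y

1.119508 mm/y


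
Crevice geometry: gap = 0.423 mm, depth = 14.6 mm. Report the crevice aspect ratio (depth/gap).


Aspect ratio = depth / gap
Ratio = 14.6 / 0.423 = 34.5

34.5


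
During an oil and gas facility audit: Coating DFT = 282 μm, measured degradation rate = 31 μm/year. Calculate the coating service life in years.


Service life = thickness / degradation rate
Life = 282 / 31 = 9.1 years

9.1 years


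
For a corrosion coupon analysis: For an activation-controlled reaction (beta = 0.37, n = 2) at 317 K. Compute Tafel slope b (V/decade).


Apply the Tafel slope relation: b = 2.303*R*T/(beta*n*F)
Numerator: 2.303 * 8.314 * 317 = 6069.64
Denominator: 0.37 * 2 * 96485 = 71398.9
b = 6069.64 / 71398.9 = 0.085 V/decade

0.085 V/decade


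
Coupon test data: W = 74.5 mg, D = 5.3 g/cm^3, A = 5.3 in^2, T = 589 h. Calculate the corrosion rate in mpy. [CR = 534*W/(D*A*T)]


Apply the mpy weight-loss relation: CR = 534 * W / (D * A * T)
Numerator: 534 * 74.5 = 39783.0
Denominator: 5.3 * 5.3 * 589 = 16545.01
CR = 39783.0 / 16545.01 = 2.405 mpy

2.405 mpy


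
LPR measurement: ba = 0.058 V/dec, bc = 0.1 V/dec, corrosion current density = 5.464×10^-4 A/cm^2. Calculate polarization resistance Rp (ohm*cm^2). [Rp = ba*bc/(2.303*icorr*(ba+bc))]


Apply the Stern-Geary equation: Rp = ba*bc / (2.303*icorr*(ba+bc))
ba*bc = 0.058*0.1 = 0.0058
ba+bc = 0.158; 2.303*icorr*(ba+bc) = 2.303*5.464×10^-4*0.158 = 1.9882075×10^-4
Rp = 0.0058 / 1.9882075×10^-4 = 29.2 ohm*cm^2

29.2 ohm*cm^2


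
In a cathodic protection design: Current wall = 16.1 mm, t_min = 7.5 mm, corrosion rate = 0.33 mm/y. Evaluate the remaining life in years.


Apply the remaining-life relation: RL = (t_current − t_min) / CR
RL = (16.1 − 7.5) / 0.33 = 8.6 / 0.33 = 26.1 years

26.1 years


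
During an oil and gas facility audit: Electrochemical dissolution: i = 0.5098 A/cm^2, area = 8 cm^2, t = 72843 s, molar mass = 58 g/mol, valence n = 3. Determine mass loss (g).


Apply Faraday's law: m = i*A*t*M / (n*F)
Total charge passed Q = i*A*t = 0.5098*8*72843 = 297082.8912 C
m = Q*M/(n*F) = 297082.8912*58/(3*96485) = 59.52845 g

59.52845 g


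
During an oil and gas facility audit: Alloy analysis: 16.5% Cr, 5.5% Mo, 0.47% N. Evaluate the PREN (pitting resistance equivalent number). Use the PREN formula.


Apply the PREN formula: PREN = Cr + 3.3*Mo + 16*N
PREN = 16.5 + 3.3*5.5 + 16*0.47
PREN = 16.5 + 18.15 + 7.52 = 42.17

42.17


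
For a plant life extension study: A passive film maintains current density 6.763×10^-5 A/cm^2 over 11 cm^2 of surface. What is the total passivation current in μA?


I = i_pass * A, then convert A → μA (×10^6)
I = 6.763×10^-5 * 11 * 10^6 = 743.93 μA

743.93 μA


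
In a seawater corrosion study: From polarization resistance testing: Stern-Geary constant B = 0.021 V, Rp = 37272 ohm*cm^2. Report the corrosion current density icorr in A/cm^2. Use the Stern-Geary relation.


Apply the Stern-Geary relation: icorr = B / Rp
icorr = 0.021 / 37272 = 5.634×10^-7 A/cm^2

5.634×10^-7 A/cm^2


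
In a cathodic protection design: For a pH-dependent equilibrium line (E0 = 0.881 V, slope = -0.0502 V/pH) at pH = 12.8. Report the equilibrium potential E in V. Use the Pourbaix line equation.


Apply the Pourbaix line equation: E = E0 + slope*pH
E = 0.881 + (-0.0502)*12.8 = 0.881 + (-0.64256) = 0.23844 V
Rounded to 4 decimal places: E = 0.2384 V

0.2384 V


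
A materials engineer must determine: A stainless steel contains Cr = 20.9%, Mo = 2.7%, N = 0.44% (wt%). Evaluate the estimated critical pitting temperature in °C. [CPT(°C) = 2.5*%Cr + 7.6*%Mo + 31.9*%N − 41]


Apply the ASTM G48 empirical CPT estimate: CPT(°C) = 2.5*%Cr + 7.6*%Mo + 31.9*%N − 41
2.5*20.9 = 52.25; 7.6*2.7 = 20.52; 31.9*0.44 = 14.036
CPT = 52.25 + 20.52 + 14.036 − 41 = 45.806 °C
Rounded to 0.1 °C: CPT ≈ 45.8 °C

45.8 °C


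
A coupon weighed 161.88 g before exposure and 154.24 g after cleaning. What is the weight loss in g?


Weight loss = initial − final
WL = 161.88 − 154.24 = 7.64 g

7.64 g


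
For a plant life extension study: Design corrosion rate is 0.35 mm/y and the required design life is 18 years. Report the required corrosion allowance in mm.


Corrosion allowance = CR × design life
CA = 0.35 * 18 = 6.3 mm

6.3 mm


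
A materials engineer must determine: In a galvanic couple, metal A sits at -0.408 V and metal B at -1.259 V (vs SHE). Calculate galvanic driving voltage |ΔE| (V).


Driving voltage is the absolute potential difference.
|ΔE| = |-0.408 − (-1.259)| = 0.851 V

0.851 V


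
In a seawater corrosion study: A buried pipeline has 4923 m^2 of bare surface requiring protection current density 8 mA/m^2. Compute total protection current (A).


I = area * current density, then convert mA → A (÷1000)
I = 4923 * 8 / 1000 = 39.38 A

39.38 A


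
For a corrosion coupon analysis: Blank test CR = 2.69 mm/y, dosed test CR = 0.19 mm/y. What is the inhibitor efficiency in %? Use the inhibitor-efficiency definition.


Apply the inhibitor-efficiency definition: IE = (CR_blank − CR_inh)/CR_blank × 100
IE = (2.69 − 0.19) / 2.69 × 100
IE = 2.5 / 2.69 × 100 = 92.9 %

92.9 %


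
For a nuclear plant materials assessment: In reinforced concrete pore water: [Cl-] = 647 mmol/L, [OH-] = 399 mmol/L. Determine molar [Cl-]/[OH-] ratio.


Threshold parameter = [Cl-] / [OH-] (molar basis; both in mmol/L, so units cancel)
Ratio = 647 / 399 = 1.62

1.62


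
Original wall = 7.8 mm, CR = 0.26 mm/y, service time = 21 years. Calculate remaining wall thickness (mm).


Remaining wall = original − CR × time
t = 7.8 − 0.26*21 = 7.8 − 5.46 = 2.34 mm

2.34 mm


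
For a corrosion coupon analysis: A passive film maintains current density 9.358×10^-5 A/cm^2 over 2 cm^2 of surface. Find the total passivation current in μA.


I = i_pass * A, then convert A → μA (×10^6)
I = 9.358×10^-5 * 2 * 10^6 = 187.16 μA

187.16 μA


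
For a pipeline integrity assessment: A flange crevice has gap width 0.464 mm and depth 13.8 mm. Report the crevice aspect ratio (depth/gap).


Aspect ratio = depth / gap
Ratio = 13.8 / 0.464 = 29.7

29.7


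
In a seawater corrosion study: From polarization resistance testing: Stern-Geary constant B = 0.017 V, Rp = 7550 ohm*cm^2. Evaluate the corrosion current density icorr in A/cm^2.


Apply the Stern-Geary relation: icorr = B / Rp
icorr = 0.017 / 7550 = 2.252×10^-6 A/cm^2

2.252×10^-6 A/cm^2


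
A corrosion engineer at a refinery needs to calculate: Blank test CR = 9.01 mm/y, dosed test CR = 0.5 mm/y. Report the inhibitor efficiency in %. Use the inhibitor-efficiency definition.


Apply the inhibitor-efficiency definition: IE = (CR_blank − CR_inh)/CR_blank × 100
IE = (9.01 − 0.5) / 9.01 × 100
IE = 8.51 / 9.01 × 100 = 94.5 %

94.5 %


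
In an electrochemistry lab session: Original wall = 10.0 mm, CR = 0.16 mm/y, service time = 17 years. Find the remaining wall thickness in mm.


Remaining wall = original − CR × time
t = 10.0 − 0.16*17 = 10.0 − 2.72 = 7.28 mm

7.28 mm


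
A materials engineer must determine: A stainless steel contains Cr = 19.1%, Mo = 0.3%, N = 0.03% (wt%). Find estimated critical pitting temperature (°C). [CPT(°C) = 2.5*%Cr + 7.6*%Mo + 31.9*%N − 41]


Apply the ASTM G48 empirical CPT estimate: CPT(°C) = 2.5*%Cr + 7.6*%Mo + 31.9*%N − 41
2.5*19.1 = 47.75; 7.6*0.3 = 2.28; 31.9*0.03 = 0.957
CPT = 47.75 + 2.28 + 0.957 − 41 = 9.987 °C
Rounded to 0.1 °C: CPT ≈ 10.0 °C

10.0 °C


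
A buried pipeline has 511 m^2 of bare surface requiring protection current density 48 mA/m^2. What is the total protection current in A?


I = area * current density, then convert mA → A (÷1000)
I = 511 * 48 / 1000 = 24.53 A

24.53 A


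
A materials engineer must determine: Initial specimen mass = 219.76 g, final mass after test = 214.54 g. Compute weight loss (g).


Weight loss = initial − final
WL = 219.76 − 214.54 = 5.22 g

5.22 g


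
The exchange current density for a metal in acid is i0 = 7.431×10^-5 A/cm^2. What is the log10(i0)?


i0 = 7.431×10^-5 A/cm^2
log10(i0) = -4.129

-4.129


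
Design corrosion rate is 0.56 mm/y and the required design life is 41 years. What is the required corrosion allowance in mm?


Corrosion allowance = CR × design life
CA = 0.56 * 41 = 22.96 mm

22.96 mm


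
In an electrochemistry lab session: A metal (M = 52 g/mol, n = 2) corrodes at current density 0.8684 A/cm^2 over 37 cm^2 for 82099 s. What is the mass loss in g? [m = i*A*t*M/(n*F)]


Apply Faraday's law: m = i*A*t*M / (n*F)
Total charge passed Q = i*A*t = 0.8684*37*82099 = 2637906.5492 C
m = Q*M/(n*F) = 2637906.5492*52/(2*96485) = 710.84179 g

710.84179 g


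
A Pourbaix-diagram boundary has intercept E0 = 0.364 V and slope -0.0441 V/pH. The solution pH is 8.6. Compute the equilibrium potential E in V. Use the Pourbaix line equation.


Apply the Pourbaix line equation: E = E0 + slope*pH
E = 0.364 + (-0.0441)*8.6 = 0.364 + (-0.37926) = -0.01526 V
Rounded to 4 decimal places: E = -0.0153 V

-0.0153 V


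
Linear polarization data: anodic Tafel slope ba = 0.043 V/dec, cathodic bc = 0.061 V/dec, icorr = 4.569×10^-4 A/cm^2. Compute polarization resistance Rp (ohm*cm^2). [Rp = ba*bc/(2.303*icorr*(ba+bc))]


Apply the Stern-Geary equation: Rp = ba*bc / (2.303*icorr*(ba+bc))
ba*bc = 0.043*0.061 = 0.002623
ba+bc = 0.104; 2.303*icorr*(ba+bc) = 2.303*4.569×10^-4*0.104 = 1.0943303×10^-4
Rp = 0.002623 / 1.0943303×10^-4 = 24.0 ohm*cm^2

24.0 ohm*cm^2


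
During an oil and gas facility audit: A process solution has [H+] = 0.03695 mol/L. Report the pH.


pH = −log10[H+]
pH = −log10(0.03695) = 1.43

1.43


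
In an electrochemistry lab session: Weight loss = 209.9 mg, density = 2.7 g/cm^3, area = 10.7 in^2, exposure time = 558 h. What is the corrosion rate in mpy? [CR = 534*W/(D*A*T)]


Apply the mpy weight-loss relation: CR = 534 * W / (D * A * T)
Numerator: 534 * 209.9 = 112086.6
Denominator: 2.7 * 10.7 * 558 = 16120.62
CR = 112086.6 / 16120.62 = 6.953 mpy

6.953 mpy


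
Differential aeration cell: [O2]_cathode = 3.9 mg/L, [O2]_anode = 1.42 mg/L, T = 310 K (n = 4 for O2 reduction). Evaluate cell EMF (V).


Apply the Nernst concentration-cell relation: E = (RT/nF)*ln(C_cathode/C_anode)
RT/nF = 8.314*310/(4*96485) = 0.00667808 V
ln(3.9/1.42) = 1.01032
E = 0.00667808 * 1.01032 = 0.00675 V

0.00675 V


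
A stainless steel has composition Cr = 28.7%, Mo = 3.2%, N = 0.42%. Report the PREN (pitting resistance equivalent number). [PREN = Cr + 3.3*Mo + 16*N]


Apply the PREN formula: PREN = Cr + 3.3*Mo + 16*N
PREN = 28.7 + 3.3*3.2 + 16*0.42
PREN = 28.7 + 10.56 + 6.72 = 45.98

45.98


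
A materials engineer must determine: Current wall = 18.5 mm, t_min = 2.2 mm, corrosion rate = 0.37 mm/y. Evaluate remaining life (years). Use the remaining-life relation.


Apply the remaining-life relation: RL = (t_current − t_min) / CR
RL = (18.5 − 2.2) / 0.37 = 16.3 / 0.37 = 44.1 years

44.1 years


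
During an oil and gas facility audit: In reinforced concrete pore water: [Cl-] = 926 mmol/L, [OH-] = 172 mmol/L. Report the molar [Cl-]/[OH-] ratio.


Threshold parameter = [Cl-] / [OH-] (molar basis; both in mmol/L, so units cancel)
Ratio = 926 / 172 = 5.38

5.38


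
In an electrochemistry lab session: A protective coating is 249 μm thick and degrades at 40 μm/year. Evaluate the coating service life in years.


Service life = thickness / degradation rate
Life = 249 / 40 = 6.2 years

6.2 years


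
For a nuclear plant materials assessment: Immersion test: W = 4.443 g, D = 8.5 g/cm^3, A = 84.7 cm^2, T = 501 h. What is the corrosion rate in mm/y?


Apply the mm/y weight-loss relation: CR = 87600 * W / (D * A * T)
Numerator: 87600 * 4.443 = 389206.8
Denominator: 8.5 * 84.7 * 501 = 360694.95
CR = 389206.8 / 360694.95 = 1.079 mm/y

1.079 mm/y


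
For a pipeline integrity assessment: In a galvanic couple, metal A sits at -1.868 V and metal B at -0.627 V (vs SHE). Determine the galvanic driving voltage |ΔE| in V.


Driving voltage is the absolute potential difference.
|ΔE| = |-1.868 − (-0.627)| = 1.241 V

1.241 V


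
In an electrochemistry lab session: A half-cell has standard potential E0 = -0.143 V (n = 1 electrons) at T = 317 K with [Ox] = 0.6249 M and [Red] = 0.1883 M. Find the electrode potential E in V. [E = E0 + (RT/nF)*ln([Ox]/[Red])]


Apply the Nernst equation: E = E0 + (RT/nF)*ln([Ox]/[Red])
Step 1: RT/nF = 8.314*317/(1*96485) = 0.02731552 V
Step 2: [Ox]/[Red] = 0.6249/0.1883 = 3.31864
Step 3: ln(3.31864) = 1.199555
Step 4: correction = 0.02731552 * 1.199555 = 0.0328 V
E = -0.143 + 0.0328 = -0.1102 V

-0.1102 V


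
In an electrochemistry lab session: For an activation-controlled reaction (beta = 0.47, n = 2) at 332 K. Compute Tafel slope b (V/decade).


Apply the Tafel slope relation: b = 2.303*R*T/(beta*n*F)
Numerator: 2.303 * 8.314 * 332 = 6356.85
Denominator: 0.47 * 2 * 96485 = 90695.9
b = 6356.85 / 90695.9 = 0.07 V/decade

0.07 V/decade


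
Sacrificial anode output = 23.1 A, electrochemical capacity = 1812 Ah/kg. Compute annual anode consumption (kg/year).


Annual consumption = current * hours per year / capacity
Rate = 23.1 * 8760 / 1812 = 111.7 kg/year

111.7 kg/year


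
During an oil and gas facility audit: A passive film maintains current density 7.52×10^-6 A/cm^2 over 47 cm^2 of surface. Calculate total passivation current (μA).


I = i_pass * A, then convert A → μA (×10^6)
I = 7.52×10^-6 * 47 * 10^6 = 353.44 μA

353.44 μA


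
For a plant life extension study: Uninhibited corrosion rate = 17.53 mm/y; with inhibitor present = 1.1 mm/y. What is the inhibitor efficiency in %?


Apply the inhibitor-efficiency definition: IE = (CR_blank − CR_inh)/CR_blank × 100
IE = (17.53 − 1.1) / 17.53 × 100
IE = 16.43 / 17.53 × 100 = 93.7 %

93.7 %


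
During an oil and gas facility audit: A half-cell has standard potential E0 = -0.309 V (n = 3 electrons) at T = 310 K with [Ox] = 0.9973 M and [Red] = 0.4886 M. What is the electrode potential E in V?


Apply the Nernst equation: E = E0 + (RT/nF)*ln([Ox]/[Red])
Step 1: RT/nF = 8.314*310/(3*96485) = 0.00890411 V
Step 2: [Ox]/[Red] = 0.9973/0.4886 = 2.041138
Step 3: ln(2.041138) = 0.713507
Step 4: correction = 0.00890411 * 0.713507 = 0.006 V
E = -0.309 + 0.006 = -0.303 V

-0.303 V


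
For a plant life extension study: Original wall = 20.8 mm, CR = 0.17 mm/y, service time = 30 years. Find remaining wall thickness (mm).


Remaining wall = original − CR × time
t = 20.8 − 0.17*30 = 20.8 − 5.1 = 15.7 mm

15.7 mm


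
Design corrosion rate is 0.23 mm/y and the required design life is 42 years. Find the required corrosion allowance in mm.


Corrosion allowance = CR × design life
CA = 0.23 * 42 = 9.66 mm

9.66 mm


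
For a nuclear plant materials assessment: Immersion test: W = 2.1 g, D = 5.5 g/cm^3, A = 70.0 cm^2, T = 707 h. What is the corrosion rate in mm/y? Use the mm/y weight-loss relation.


Apply the mm/y weight-loss relation: CR = 87600 * W / (D * A * T)
Numerator: 87600 * 2.1 = 183960.0
Denominator: 5.5 * 70.0 * 707 = 272195.0
CR = 183960.0 / 272195.0 = 0.675839 mm/y

0.675839 mm/y


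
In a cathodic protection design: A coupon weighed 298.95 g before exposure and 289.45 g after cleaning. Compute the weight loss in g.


Weight loss = initial − final
WL = 298.95 − 289.45 = 9.5 g

9.5 g


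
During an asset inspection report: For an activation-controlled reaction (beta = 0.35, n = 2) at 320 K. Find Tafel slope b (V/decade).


Apply the Tafel slope relation: b = 2.303*R*T/(beta*n*F)
Numerator: 2.303 * 8.314 * 320 = 6127.09
Denominator: 0.35 * 2 * 96485 = 67539.5
b = 6127.09 / 67539.5 = 0.0907 V/decade

0.0907 V/decade


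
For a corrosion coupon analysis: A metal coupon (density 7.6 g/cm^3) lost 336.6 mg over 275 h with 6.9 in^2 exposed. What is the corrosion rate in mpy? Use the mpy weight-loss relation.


Apply the mpy weight-loss relation: CR = 534 * W / (D * A * T)
Numerator: 534 * 336.6 = 179744.4
Denominator: 7.6 * 6.9 * 275 = 14421.0
CR = 179744.4 / 14421.0 = 12.46407 mpy

12.46407 mpy


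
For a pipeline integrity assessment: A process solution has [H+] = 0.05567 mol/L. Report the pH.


pH = −log10[H+]
pH = −log10(0.05567) = 1.25

1.25


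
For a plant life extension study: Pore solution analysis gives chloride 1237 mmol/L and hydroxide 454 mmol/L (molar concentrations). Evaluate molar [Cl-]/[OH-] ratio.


Threshold parameter = [Cl-] / [OH-] (molar basis; both in mmol/L, so units cancel)
Ratio = 1237 / 454 = 2.72

2.72


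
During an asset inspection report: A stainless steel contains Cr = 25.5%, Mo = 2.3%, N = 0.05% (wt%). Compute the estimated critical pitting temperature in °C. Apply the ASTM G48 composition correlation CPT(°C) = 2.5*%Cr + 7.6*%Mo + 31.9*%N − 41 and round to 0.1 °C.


Apply the ASTM G48 empirical CPT estimate: CPT(°C) = 2.5*%Cr + 7.6*%Mo + 31.9*%N − 41
2.5*25.5 = 63.75; 7.6*2.3 = 17.48; 31.9*0.05 = 1.595
CPT = 63.75 + 17.48 + 1.595 − 41 = 41.825 °C
Rounded to 0.1 °C: CPT ≈ 41.8 °C

41.8 °C


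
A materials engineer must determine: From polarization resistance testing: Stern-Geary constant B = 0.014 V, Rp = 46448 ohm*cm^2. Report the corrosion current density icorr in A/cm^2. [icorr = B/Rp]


Apply the Stern-Geary relation: icorr = B / Rp
icorr = 0.014 / 46448 = 3.014×10^-7 A/cm^2

3.014×10^-7 A/cm^2


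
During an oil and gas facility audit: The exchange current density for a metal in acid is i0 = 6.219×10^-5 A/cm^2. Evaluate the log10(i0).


i0 = 6.219×10^-5 A/cm^2
log10(i0) = -4.206

-4.206


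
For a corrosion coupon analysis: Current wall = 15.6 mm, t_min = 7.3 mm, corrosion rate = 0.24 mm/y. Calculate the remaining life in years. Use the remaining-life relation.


Apply the remaining-life relation: RL = (t_current − t_min) / CR
RL = (15.6 − 7.3) / 0.24 = 8.3 / 0.24 = 34.6 years

34.6 years


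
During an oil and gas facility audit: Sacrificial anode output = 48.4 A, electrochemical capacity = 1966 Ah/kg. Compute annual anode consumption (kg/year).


Annual consumption = current * hours per year / capacity
Rate = 48.4 * 8760 / 1966 = 215.7 kg/year

215.7 kg/year


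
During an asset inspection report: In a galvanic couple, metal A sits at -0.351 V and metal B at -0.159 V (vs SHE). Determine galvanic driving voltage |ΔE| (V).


Driving voltage is the absolute potential difference.
|ΔE| = |-0.351 − (-0.159)| = 0.192 V

0.192 V


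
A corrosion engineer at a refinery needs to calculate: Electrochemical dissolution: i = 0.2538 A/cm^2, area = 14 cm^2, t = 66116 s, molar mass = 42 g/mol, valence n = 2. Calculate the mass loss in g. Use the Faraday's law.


Apply Faraday's law: m = i*A*t*M / (n*F)
Total charge passed Q = i*A*t = 0.2538*14*66116 = 234923.3712 C
m = Q*M/(n*F) = 234923.3712*42/(2*96485) = 51.13117 g

51.13117 g


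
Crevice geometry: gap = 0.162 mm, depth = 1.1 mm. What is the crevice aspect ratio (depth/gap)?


Aspect ratio = depth / gap
Ratio = 1.1 / 0.162 = 6.8

6.8


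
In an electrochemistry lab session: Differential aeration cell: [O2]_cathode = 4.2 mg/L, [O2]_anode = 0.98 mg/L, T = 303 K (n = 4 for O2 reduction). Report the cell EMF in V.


Apply the Nernst concentration-cell relation: E = (RT/nF)*ln(C_cathode/C_anode)
RT/nF = 8.314*303/(4*96485) = 0.00652729 V
ln(4.2/0.98) = 1.45529
E = 0.00652729 * 1.45529 = 0.0095 V

0.0095 V


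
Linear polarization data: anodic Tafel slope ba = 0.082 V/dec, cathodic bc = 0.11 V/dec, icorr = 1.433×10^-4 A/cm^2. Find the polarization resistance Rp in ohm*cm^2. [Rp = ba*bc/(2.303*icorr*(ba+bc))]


Apply the Stern-Geary equation: Rp = ba*bc / (2.303*icorr*(ba+bc))
ba*bc = 0.082*0.11 = 0.00902
ba+bc = 0.192; 2.303*icorr*(ba+bc) = 2.303*1.433×10^-4*0.192 = 6.3363821×10^-5
Rp = 0.00902 / 6.3363821×10^-5 = 142.4 ohm*cm^2

142.4 ohm*cm^2


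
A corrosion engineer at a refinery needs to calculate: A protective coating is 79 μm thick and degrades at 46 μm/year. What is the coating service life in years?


Service life = thickness / degradation rate
Life = 79 / 46 = 1.7 years

1.7 years


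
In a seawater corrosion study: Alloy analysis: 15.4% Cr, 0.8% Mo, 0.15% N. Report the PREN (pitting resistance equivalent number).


Apply the PREN formula: PREN = Cr + 3.3*Mo + 16*N
PREN = 15.4 + 3.3*0.8 + 16*0.15
PREN = 15.4 + 2.64 + 2.4 = 20.44

20.44


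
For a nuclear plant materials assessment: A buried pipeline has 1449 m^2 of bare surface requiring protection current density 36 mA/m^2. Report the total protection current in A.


I = area * current density, then convert mA → A (÷1000)
I = 1449 * 36 / 1000 = 52.16 A

52.16 A


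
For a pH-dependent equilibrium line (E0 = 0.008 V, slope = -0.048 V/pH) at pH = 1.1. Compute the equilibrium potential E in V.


Apply the Pourbaix line equation: E = E0 + slope*pH
E = 0.008 + (-0.048)*1.1 = 0.008 + (-0.0528) = -0.0448 V
Rounded to 3 decimal places: E = -0.045 V

-0.045 V


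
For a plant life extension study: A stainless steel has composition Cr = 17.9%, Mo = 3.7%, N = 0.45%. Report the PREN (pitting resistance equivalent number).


Apply the PREN formula: PREN = Cr + 3.3*Mo + 16*N
PREN = 17.9 + 3.3*3.7 + 16*0.45
PREN = 17.9 + 12.21 + 7.2 = 37.31

37.31


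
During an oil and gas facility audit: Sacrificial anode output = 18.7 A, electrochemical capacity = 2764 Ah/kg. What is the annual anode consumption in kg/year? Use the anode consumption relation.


Annual consumption = current * hours per year / capacity
Rate = 18.7 * 8760 / 2764 = 59.3 kg/year

59.3 kg/year


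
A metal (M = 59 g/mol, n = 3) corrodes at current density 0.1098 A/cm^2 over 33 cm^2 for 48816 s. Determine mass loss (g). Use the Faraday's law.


Apply Faraday's law: m = i*A*t*M / (n*F)
Total charge passed Q = i*A*t = 0.1098*33*48816 = 176879.8944 C
m = Q*M/(n*F) = 176879.8944*59/(3*96485) = 36.05367 g

36.05367 g


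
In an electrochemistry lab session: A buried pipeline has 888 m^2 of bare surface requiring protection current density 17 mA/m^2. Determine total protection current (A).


I = area * current density, then convert mA → A (÷1000)
I = 888 * 17 / 1000 = 15.1 A

15.1 A


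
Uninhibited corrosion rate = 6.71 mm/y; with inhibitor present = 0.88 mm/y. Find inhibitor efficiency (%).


Apply the inhibitor-efficiency definition: IE = (CR_blank − CR_inh)/CR_blank × 100
IE = (6.71 − 0.88) / 6.71 × 100
IE = 5.83 / 6.71 × 100 = 86.9 %

86.9 %
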